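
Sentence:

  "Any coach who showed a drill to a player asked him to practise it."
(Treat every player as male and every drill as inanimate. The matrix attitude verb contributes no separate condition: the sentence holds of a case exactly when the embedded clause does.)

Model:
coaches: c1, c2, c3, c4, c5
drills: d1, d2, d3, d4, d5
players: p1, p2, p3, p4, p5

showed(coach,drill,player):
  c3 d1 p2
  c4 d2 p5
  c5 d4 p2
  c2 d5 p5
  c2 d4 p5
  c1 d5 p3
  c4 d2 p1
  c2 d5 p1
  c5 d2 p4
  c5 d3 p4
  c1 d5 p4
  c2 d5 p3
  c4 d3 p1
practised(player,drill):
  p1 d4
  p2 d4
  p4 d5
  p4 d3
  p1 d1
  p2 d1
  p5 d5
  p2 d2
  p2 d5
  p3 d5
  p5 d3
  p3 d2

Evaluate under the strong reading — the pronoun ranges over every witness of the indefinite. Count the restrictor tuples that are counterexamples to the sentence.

"him" takes "a player" as antecedent and "it" takes "a drill"; both are donkey pronouns co-varying with the restrictor.
Strong reading: for every (c,d,p) with showed(c,d,p), practised(p,d).
Restrictor triples: (c1,d5,p3)→practised(p3,d5) ✓  (c1,d5,p4)→practised(p4,d5) ✓  (c2,d4,p5)→practised(p5,d4) ✗  (c2,d5,p1)→practised(p1,d5) ✗  (c2,d5,p3)→practised(p3,d5) ✓  (c2,d5,p5)→practised(p5,d5) ✓  (c3,d1,p2)→practised(p2,d1) ✓  (c4,d2,p1)→practised(p1,d2) ✗  (c4,d2,p5)→practised(p5,d2) ✗  (c4,d3,p1)→practised(p1,d3) ✗  (c5,d2,p4)→practised(p4,d2) ✗  (c5,d3,p4)→practised(p4,d3) ✓  (c5,d4,p2)→practised(p2,d4) ✓
Counterexamples (restrictor triples failing the scope): 6.

6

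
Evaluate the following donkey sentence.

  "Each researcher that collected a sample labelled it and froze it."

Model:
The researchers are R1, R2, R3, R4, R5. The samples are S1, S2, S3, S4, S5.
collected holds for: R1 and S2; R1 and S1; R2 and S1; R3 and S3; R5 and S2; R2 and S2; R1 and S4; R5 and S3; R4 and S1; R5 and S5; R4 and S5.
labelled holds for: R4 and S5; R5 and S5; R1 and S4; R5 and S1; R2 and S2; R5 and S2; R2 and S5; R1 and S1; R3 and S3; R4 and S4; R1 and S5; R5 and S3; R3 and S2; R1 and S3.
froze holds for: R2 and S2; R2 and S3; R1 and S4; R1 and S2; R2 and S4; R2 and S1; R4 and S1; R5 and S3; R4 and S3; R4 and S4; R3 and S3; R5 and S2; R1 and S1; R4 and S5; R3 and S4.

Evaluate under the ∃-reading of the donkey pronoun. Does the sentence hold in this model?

True

"it" takes "a sample" as antecedent — a donkey pronoun bound across the clause boundary.
Weak reading: every researcher r with some collected-sample has at least one collected-sample s such that labelled(r,s) ∧ froze(r,s).
Per researcher: R1:✓  R2:✓  R3:✓  R4:✓  R5:✓
Every researcher in the restrictor has a witness.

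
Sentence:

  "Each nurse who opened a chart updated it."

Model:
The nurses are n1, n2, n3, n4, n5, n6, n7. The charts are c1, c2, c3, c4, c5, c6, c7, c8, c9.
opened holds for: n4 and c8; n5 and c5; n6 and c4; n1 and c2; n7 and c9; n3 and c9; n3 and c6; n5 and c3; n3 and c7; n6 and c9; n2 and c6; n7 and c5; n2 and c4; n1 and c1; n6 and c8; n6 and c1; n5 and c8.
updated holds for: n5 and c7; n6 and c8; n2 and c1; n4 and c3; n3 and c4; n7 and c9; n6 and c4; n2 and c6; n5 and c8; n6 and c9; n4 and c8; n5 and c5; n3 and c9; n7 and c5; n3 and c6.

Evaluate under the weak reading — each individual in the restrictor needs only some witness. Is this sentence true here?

"it" takes "a chart" as antecedent — a donkey pronoun bound across the clause boundary.
Weak reading: every nurse n with some opened-chart has at least one opened-chart c such that updated(n,c).
Per nurse: n1:✗  n2:✓  n3:✓  n4:✓  n5:✓  n6:✓  n7:✓
n1 has no witness among its opened-charts.

False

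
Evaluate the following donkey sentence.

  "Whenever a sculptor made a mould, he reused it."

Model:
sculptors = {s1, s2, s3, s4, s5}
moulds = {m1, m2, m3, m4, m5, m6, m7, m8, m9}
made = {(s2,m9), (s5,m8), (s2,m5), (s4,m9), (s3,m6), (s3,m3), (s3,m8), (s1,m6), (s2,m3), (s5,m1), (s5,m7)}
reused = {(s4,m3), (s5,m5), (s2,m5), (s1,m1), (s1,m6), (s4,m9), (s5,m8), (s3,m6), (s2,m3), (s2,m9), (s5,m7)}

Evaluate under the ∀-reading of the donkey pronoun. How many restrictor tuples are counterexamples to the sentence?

"it" takes "a mould" as antecedent — a donkey pronoun bound across the clause boundary.
Strong reading: for every (s,m) with made(s,m), reused(s,m).
Restrictor pairs: (s1,m6) ✓  (s2,m3) ✓  (s2,m5) ✓  (s2,m9) ✓  (s3,m3) ✗  (s3,m6) ✓  (s3,m8) ✗  (s4,m9) ✓  (s5,m1) ✗  (s5,m7) ✓  (s5,m8) ✓
Counterexamples (restrictor pairs failing the scope): 3.

3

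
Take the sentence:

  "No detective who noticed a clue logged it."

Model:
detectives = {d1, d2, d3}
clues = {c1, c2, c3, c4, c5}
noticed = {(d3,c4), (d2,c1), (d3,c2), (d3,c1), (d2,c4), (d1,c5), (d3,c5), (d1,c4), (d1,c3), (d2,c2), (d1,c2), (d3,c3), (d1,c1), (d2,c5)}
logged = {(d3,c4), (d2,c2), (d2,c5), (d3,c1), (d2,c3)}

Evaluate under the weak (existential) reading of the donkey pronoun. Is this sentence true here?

False

"it" takes "a clue" as antecedent — a donkey pronoun bound across the clause boundary.
Truth condition: for no (d,c) with noticed(d,c) does logged(d,c) hold.
Restrictor pairs — does the scope hold? (d1,c1):fails  (d1,c2):fails  (d1,c3):fails  (d1,c4):fails  (d1,c5):fails  (d2,c1):fails  (d2,c2):holds  (d2,c4):fails  (d2,c5):holds  (d3,c1):holds  (d3,c2):fails  (d3,c3):fails  (d3,c4):holds  (d3,c5):fails
Scope holds for 4 pair(s), so the sentence is false.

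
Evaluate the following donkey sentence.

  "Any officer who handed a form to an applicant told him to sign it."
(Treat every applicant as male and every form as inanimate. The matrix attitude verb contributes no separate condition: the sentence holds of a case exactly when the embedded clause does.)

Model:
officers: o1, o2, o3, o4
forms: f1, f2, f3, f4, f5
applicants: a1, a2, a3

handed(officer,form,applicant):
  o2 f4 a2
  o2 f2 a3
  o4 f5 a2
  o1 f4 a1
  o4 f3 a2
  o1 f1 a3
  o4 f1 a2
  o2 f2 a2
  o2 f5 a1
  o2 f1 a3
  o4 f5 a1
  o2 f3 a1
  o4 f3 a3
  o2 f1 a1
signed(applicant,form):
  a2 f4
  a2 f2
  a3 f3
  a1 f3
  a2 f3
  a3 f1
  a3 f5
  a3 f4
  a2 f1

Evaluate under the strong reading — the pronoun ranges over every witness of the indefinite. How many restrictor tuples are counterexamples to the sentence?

"him" takes "an applicant" as antecedent and "it" takes "a form"; both are donkey pronouns co-varying with the restrictor.
Strong reading: for every (o,f,a) with handed(o,f,a), signed(a,f).
Restrictor triples: (o1,f1,a3)→signed(a3,f1) ✓  (o1,f4,a1)→signed(a1,f4) ✗  (o2,f1,a1)→signed(a1,f1) ✗  (o2,f1,a3)→signed(a3,f1) ✓  (o2,f2,a2)→signed(a2,f2) ✓  (o2,f2,a3)→signed(a3,f2) ✗  (o2,f3,a1)→signed(a1,f3) ✓  (o2,f4,a2)→signed(a2,f4) ✓  (o2,f5,a1)→signed(a1,f5) ✗  (o4,f1,a2)→signed(a2,f1) ✓  (o4,f3,a2)→signed(a2,f3) ✓  (o4,f3,a3)→signed(a3,f3) ✓  (o4,f5,a1)→signed(a1,f5) ✗  (o4,f5,a2)→signed(a2,f5) ✗
Counterexamples (restrictor triples failing the scope): 6.

6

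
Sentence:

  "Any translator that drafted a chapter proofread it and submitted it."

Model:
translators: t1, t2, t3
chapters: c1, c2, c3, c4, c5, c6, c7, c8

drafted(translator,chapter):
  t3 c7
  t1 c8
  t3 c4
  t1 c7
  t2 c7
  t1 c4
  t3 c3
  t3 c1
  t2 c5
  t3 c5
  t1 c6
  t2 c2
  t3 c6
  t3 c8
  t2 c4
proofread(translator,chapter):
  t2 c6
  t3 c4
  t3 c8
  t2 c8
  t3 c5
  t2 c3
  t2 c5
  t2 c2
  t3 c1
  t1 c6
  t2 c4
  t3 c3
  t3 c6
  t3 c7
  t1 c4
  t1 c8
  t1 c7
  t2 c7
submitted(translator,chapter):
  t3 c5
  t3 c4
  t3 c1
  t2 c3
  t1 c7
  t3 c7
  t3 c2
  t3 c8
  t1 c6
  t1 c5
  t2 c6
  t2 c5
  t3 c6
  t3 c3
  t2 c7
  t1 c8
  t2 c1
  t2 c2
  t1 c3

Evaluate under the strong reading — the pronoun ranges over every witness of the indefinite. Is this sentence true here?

False

"it" takes "a chapter" as antecedent — a donkey pronoun bound across the clause boundary.
Strong reading: for every (t,c) with drafted(t,c), proofread(t,c) ∧ submitted(t,c).
Restrictor pairs: (t1,c4) ✗  (t1,c6) ✓  (t1,c7) ✓  (t1,c8) ✓  (t2,c2) ✓  (t2,c4) ✗  (t2,c5) ✓  (t2,c7) ✓  (t3,c1) ✓  (t3,c3) ✓  (t3,c4) ✓  (t3,c5) ✓  (t3,c6) ✓  (t3,c7) ✓  (t3,c8) ✓
Counterexample: (t1,c4) is in drafted but fails the scope.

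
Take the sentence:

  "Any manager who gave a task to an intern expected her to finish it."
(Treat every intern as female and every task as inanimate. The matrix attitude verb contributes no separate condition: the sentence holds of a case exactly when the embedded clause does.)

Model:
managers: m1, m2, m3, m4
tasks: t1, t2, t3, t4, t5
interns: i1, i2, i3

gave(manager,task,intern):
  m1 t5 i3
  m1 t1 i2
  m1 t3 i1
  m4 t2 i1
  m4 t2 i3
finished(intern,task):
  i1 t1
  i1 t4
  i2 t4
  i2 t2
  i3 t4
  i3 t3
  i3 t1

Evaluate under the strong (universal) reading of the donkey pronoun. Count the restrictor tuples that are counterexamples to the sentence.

"her" takes "an intern" as antecedent and "it" takes "a task"; both are donkey pronouns co-varying with the restrictor.
Strong reading: for every (m,t,i) with gave(m,t,i), finished(i,t).
Restrictor triples: (m1,t1,i2)→finished(i2,t1) ✗  (m1,t3,i1)→finished(i1,t3) ✗  (m1,t5,i3)→finished(i3,t5) ✗  (m4,t2,i1)→finished(i1,t2) ✗  (m4,t2,i3)→finished(i3,t2) ✗
Counterexamples (restrictor triples failing the scope): 5.

5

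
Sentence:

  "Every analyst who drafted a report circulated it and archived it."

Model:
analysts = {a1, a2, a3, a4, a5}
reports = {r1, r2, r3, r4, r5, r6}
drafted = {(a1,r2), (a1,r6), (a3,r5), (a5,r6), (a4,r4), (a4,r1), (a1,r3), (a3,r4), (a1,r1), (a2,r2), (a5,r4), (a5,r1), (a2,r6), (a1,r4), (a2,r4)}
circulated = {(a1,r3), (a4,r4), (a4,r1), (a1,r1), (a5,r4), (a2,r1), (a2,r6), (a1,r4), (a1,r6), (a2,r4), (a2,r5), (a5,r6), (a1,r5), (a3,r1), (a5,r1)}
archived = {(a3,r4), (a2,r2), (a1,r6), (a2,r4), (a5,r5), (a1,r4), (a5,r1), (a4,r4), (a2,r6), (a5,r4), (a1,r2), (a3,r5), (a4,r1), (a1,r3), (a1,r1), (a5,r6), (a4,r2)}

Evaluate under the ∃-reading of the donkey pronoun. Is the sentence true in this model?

"it" takes "a report" as antecedent — a donkey pronoun bound across the clause boundary.
Weak reading: every analyst a with some drafted-report has at least one drafted-report r such that circulated(a,r) ∧ archived(a,r).
Per analyst: a1:✓  a2:✓  a3:✗  a4:✓  a5:✓
a3 has no witness among its drafted-reports.

False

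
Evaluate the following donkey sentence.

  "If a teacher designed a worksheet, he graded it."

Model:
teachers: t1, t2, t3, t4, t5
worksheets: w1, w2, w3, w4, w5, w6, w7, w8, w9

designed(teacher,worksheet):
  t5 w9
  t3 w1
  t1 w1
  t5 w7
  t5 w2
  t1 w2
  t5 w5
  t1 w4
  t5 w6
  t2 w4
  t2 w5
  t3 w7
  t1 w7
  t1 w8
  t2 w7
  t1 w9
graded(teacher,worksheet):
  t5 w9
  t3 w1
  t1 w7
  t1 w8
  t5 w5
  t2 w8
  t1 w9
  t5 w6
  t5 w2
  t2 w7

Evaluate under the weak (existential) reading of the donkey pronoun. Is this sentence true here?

"it" takes "a worksheet" as antecedent — a donkey pronoun bound across the clause boundary.
Weak reading: every teacher t with some designed-worksheet has at least one designed-worksheet w such that graded(t,w).
Per teacher: t1:✓  t2:✓  t3:✓  t5:✓
Every teacher in the restrictor has a witness.

True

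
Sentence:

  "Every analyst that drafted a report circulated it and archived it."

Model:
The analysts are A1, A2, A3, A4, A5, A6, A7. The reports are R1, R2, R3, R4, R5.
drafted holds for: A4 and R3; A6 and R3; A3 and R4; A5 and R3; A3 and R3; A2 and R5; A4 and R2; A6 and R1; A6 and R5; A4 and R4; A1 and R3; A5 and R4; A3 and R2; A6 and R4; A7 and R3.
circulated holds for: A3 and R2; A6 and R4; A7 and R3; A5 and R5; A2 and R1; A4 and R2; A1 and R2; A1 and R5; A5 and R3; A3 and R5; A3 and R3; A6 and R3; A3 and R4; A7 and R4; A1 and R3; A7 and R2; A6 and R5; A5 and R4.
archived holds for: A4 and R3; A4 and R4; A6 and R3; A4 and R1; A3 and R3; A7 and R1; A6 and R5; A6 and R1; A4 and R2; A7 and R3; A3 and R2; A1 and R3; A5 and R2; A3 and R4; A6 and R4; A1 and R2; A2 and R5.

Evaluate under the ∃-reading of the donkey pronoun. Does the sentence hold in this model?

False

"it" takes "a report" as antecedent — a donkey pronoun bound across the clause boundary.
Weak reading: every analyst a with some drafted-report has at least one drafted-report r such that circulated(a,r) ∧ archived(a,r).
Per analyst: A1:✓  A2:✗  A3:✓  A4:✓  A5:✗  A6:✓  A7:✓
A2 has no witness among its drafted-reports.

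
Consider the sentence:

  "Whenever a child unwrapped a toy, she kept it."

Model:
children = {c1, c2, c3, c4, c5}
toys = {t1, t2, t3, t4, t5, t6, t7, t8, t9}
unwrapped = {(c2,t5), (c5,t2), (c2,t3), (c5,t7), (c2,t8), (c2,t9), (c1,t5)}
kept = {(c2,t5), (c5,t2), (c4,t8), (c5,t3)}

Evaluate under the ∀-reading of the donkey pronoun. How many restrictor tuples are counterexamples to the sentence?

"it" takes "a toy" as antecedent — a donkey pronoun bound across the clause boundary.
Strong reading: for every (c,t) with unwrapped(c,t), kept(c,t).
Restrictor pairs: (c1,t5) ✗  (c2,t3) ✗  (c2,t5) ✓  (c2,t8) ✗  (c2,t9) ✗  (c5,t2) ✓  (c5,t7) ✗
Counterexamples (restrictor pairs failing the scope): 5.

5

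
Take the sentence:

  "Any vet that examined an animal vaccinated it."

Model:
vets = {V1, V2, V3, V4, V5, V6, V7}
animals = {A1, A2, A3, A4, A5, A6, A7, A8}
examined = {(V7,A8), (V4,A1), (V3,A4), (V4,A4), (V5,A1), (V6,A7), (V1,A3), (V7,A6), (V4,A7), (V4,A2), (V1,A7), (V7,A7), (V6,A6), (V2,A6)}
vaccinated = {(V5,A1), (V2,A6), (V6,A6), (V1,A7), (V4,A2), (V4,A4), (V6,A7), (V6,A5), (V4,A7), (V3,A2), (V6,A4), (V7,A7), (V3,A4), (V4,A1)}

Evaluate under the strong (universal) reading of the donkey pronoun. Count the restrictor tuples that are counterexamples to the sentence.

"it" takes "an animal" as antecedent — a donkey pronoun bound across the clause boundary.
Strong reading: for every (v,a) with examined(v,a), vaccinated(v,a).
Restrictor pairs: (V1,A3) ✗  (V1,A7) ✓  (V2,A6) ✓  (V3,A4) ✓  (V4,A1) ✓  (V4,A2) ✓  (V4,A4) ✓  (V4,A7) ✓  (V5,A1) ✓  (V6,A6) ✓  (V6,A7) ✓  (V7,A6) ✗  (V7,A7) ✓  (V7,A8) ✗
Counterexamples (restrictor pairs failing the scope): 3.

3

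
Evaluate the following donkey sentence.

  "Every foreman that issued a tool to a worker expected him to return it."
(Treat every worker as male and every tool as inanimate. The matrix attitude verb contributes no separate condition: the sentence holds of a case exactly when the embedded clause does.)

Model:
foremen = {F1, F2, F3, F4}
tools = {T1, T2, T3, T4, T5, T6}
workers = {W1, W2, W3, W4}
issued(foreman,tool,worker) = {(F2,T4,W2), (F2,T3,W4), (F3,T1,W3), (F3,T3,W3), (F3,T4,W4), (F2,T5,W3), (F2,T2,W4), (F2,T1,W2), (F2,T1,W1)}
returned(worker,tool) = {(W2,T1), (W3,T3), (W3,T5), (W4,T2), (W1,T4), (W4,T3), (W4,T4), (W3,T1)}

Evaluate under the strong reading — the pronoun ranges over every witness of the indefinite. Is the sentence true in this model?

False

"him" takes "a worker" as antecedent and "it" takes "a tool"; both are donkey pronouns co-varying with the restrictor.
Strong reading: for every (f,t,w) with issued(f,t,w), returned(w,t).
Restrictor triples: (F2,T1,W1)→returned(W1,T1) ✗  (F2,T1,W2)→returned(W2,T1) ✓  (F2,T2,W4)→returned(W4,T2) ✓  (F2,T3,W4)→returned(W4,T3) ✓  (F2,T4,W2)→returned(W2,T4) ✗  (F2,T5,W3)→returned(W3,T5) ✓  (F3,T1,W3)→returned(W3,T1) ✓  (F3,T3,W3)→returned(W3,T3) ✓  (F3,T4,W4)→returned(W4,T4) ✓
Counterexample: (F2,T1,W1) — returned(W1,T1) does not hold.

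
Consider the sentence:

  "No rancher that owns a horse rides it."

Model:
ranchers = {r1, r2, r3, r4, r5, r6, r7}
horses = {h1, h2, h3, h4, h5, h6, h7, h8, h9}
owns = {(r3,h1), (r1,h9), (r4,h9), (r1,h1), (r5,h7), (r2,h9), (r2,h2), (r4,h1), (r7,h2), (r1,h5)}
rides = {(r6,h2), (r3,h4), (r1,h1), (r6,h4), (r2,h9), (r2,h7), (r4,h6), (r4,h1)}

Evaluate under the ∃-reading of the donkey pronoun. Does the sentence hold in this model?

False

"it" takes "a horse" as antecedent — a donkey pronoun bound across the clause boundary.
Truth condition: for no (r,h) with owns(r,h) does rides(r,h) hold.
Restrictor pairs — does the scope hold? (r1,h1):holds  (r1,h5):fails  (r1,h9):fails  (r2,h2):fails  (r2,h9):holds  (r3,h1):fails  (r4,h1):holds  (r4,h9):fails  (r5,h7):fails  (r7,h2):fails
Scope holds for 3 pair(s), so the sentence is false.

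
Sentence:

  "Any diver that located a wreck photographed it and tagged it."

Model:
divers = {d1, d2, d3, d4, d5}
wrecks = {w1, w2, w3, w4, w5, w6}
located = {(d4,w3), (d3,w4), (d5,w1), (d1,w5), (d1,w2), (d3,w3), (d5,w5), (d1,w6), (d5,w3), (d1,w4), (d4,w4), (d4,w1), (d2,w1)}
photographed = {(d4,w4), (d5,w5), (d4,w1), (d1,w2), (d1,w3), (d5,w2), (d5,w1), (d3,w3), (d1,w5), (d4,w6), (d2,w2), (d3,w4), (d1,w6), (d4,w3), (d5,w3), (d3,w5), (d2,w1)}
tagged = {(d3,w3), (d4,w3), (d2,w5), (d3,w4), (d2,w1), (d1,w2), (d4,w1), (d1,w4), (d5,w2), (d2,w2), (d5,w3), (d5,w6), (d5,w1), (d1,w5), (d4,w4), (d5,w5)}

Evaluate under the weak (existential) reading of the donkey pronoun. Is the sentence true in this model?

"it" takes "a wreck" as antecedent — a donkey pronoun bound across the clause boundary.
Weak reading: every diver d with some located-wreck has at least one located-wreck w such that photographed(d,w) ∧ tagged(d,w).
Per diver: d1:✓  d2:✓  d3:✓  d4:✓  d5:✓
Every diver in the restrictor has a witness.

True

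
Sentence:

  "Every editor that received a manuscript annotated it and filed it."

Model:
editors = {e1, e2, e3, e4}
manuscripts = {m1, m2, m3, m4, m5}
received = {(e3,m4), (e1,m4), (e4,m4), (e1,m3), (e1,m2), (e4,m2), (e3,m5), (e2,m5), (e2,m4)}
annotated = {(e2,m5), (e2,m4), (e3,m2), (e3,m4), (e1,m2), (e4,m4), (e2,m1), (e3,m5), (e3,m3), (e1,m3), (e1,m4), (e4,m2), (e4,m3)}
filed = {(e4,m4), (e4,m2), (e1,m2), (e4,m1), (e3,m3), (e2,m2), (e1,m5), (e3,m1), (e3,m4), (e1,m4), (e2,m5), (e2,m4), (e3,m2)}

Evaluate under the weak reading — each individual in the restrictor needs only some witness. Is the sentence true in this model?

True

"it" takes "a manuscript" as antecedent — a donkey pronoun bound across the clause boundary.
Weak reading: every editor e with some received-manuscript has at least one received-manuscript m such that annotated(e,m) ∧ filed(e,m).
Per editor: e1:✓  e2:✓  e3:✓  e4:✓
Every editor in the restrictor has a witness.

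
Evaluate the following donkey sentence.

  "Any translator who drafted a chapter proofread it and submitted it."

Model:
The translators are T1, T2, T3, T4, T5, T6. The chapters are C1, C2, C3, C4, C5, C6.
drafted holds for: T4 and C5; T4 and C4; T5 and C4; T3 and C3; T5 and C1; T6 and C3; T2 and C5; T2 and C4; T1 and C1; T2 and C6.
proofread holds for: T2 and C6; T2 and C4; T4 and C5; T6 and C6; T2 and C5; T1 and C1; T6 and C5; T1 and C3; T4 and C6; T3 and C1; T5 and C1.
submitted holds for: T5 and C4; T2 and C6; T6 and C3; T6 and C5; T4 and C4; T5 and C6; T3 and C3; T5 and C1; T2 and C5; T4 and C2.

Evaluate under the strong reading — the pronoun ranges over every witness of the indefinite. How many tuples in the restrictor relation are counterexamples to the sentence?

7

"it" takes "a chapter" as antecedent — a donkey pronoun bound across the clause boundary.
Strong reading: for every (t,c) with drafted(t,c), proofread(t,c) ∧ submitted(t,c).
Restrictor pairs: (T1,C1) ✗  (T2,C4) ✗  (T2,C5) ✓  (T2,C6) ✓  (T3,C3) ✗  (T4,C4) ✗  (T4,C5) ✗  (T5,C1) ✓  (T5,C4) ✗  (T6,C3) ✗
Counterexamples (restrictor pairs failing the scope): 7.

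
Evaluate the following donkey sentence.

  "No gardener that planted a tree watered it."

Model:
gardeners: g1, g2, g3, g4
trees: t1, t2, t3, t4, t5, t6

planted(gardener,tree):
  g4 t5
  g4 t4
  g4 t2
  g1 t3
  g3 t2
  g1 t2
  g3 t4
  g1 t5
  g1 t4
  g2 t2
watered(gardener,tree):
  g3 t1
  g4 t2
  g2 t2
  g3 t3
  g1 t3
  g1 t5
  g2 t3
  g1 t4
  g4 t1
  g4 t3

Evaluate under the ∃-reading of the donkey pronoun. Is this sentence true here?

False

"it" takes "a tree" as antecedent — a donkey pronoun bound across the clause boundary.
Truth condition: for no (g,t) with planted(g,t) does watered(g,t) hold.
Restrictor pairs — does the scope hold? (g1,t2):fails  (g1,t3):holds  (g1,t4):holds  (g1,t5):holds  (g2,t2):holds  (g3,t2):fails  (g3,t4):fails  (g4,t2):holds  (g4,t4):fails  (g4,t5):fails
Scope holds for 5 pair(s), so the sentence is false.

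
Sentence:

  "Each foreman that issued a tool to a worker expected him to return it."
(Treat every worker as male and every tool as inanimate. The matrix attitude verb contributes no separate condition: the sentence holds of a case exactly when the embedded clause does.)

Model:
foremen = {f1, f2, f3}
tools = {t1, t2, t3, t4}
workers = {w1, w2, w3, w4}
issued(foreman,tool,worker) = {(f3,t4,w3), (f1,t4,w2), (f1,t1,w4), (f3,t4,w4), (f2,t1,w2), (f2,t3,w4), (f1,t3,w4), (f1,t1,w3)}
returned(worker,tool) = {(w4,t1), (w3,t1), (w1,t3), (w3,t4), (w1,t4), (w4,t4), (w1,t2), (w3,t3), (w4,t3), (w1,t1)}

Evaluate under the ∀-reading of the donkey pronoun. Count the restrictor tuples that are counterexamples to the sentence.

2

"him" takes "a worker" as antecedent and "it" takes "a tool"; both are donkey pronouns co-varying with the restrictor.
Strong reading: for every (f,t,w) with issued(f,t,w), returned(w,t).
Restrictor triples: (f1,t1,w3)→returned(w3,t1) ✓  (f1,t1,w4)→returned(w4,t1) ✓  (f1,t3,w4)→returned(w4,t3) ✓  (f1,t4,w2)→returned(w2,t4) ✗  (f2,t1,w2)→returned(w2,t1) ✗  (f2,t3,w4)→returned(w4,t3) ✓  (f3,t4,w3)→returned(w3,t4) ✓  (f3,t4,w4)→returned(w4,t4) ✓
Counterexamples (restrictor triples failing the scope): 2.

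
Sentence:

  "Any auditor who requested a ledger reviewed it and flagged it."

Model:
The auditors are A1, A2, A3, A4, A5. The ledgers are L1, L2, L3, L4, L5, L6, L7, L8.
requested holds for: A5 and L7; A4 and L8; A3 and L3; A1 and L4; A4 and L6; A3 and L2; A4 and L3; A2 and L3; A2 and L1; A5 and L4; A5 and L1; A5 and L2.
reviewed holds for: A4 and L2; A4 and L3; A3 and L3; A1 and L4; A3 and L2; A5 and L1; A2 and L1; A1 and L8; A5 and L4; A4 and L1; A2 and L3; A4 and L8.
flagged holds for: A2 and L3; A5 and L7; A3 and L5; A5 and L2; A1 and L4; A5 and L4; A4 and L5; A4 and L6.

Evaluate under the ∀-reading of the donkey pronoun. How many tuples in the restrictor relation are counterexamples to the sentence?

9

"it" takes "a ledger" as antecedent — a donkey pronoun bound across the clause boundary.
Strong reading: for every (a,l) with requested(a,l), reviewed(a,l) ∧ flagged(a,l).
Restrictor pairs: (A1,L4) ✓  (A2,L1) ✗  (A2,L3) ✓  (A3,L2) ✗  (A3,L3) ✗  (A4,L3) ✗  (A4,L6) ✗  (A4,L8) ✗  (A5,L1) ✗  (A5,L2) ✗  (A5,L4) ✓  (A5,L7) ✗
Counterexamples (restrictor pairs failing the scope): 9.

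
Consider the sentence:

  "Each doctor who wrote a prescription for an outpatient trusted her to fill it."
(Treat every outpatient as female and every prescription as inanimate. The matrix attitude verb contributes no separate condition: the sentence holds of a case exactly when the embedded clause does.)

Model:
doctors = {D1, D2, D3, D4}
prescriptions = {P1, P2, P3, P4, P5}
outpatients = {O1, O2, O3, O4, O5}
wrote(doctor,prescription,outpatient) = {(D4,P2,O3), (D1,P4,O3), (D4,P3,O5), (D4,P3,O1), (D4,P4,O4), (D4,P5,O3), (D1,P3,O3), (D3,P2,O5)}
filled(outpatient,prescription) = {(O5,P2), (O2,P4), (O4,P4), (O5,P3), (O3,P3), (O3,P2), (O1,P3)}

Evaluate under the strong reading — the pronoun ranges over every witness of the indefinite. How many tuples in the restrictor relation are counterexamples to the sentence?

2

"her" takes "an outpatient" as antecedent and "it" takes "a prescription"; both are donkey pronouns co-varying with the restrictor.
Strong reading: for every (d,p,o) with wrote(d,p,o), filled(o,p).
Restrictor triples: (D1,P3,O3)→filled(O3,P3) ✓  (D1,P4,O3)→filled(O3,P4) ✗  (D3,P2,O5)→filled(O5,P2) ✓  (D4,P2,O3)→filled(O3,P2) ✓  (D4,P3,O1)→filled(O1,P3) ✓  (D4,P3,O5)→filled(O5,P3) ✓  (D4,P4,O4)→filled(O4,P4) ✓  (D4,P5,O3)→filled(O3,P5) ✗
Counterexamples (restrictor triples failing the scope): 2.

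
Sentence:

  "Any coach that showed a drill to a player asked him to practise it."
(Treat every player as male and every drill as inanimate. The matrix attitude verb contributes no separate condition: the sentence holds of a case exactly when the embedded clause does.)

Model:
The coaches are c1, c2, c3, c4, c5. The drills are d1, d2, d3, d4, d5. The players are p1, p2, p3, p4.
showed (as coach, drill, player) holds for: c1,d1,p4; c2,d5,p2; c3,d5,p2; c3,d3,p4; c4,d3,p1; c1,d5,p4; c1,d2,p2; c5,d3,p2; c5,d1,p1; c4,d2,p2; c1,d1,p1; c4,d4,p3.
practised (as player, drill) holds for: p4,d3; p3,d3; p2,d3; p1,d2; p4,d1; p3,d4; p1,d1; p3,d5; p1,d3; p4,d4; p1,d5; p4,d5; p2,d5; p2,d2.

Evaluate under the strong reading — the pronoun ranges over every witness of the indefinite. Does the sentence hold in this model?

True

"him" takes "a player" as antecedent and "it" takes "a drill"; both are donkey pronouns co-varying with the restrictor.
Strong reading: for every (c,d,p) with showed(c,d,p), practised(p,d).
Restrictor triples: (c1,d1,p1)→practised(p1,d1) ✓  (c1,d1,p4)→practised(p4,d1) ✓  (c1,d2,p2)→practised(p2,d2) ✓  (c1,d5,p4)→practised(p4,d5) ✓  (c2,d5,p2)→practised(p2,d5) ✓  (c3,d3,p4)→practised(p4,d3) ✓  (c3,d5,p2)→practised(p2,d5) ✓  (c4,d2,p2)→practised(p2,d2) ✓  (c4,d3,p1)→practised(p1,d3) ✓  (c4,d4,p3)→practised(p3,d4) ✓  (c5,d1,p1)→practised(p1,d1) ✓  (c5,d3,p2)→practised(p2,d3) ✓
Every restrictor triple satisfies the scope.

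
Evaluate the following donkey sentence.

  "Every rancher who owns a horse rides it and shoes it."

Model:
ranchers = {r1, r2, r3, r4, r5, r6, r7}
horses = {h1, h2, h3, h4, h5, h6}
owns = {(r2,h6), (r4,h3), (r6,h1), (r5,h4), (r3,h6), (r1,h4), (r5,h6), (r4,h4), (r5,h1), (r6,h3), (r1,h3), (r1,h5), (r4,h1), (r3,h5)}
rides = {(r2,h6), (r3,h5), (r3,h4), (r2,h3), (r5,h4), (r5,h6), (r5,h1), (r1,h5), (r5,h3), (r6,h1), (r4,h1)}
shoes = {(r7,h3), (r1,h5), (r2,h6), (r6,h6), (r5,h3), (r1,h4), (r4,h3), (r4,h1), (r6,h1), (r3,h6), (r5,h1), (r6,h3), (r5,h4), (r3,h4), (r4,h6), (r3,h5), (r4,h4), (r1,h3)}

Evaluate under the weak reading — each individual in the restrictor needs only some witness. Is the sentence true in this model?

True

"it" takes "a horse" as antecedent — a donkey pronoun bound across the clause boundary.
Weak reading: every rancher r with some owns-horse has at least one owns-horse h such that rides(r,h) ∧ shoes(r,h).
Per rancher: r1:✓  r2:✓  r3:✓  r4:✓  r5:✓  r6:✓
Every rancher in the restrictor has a witness.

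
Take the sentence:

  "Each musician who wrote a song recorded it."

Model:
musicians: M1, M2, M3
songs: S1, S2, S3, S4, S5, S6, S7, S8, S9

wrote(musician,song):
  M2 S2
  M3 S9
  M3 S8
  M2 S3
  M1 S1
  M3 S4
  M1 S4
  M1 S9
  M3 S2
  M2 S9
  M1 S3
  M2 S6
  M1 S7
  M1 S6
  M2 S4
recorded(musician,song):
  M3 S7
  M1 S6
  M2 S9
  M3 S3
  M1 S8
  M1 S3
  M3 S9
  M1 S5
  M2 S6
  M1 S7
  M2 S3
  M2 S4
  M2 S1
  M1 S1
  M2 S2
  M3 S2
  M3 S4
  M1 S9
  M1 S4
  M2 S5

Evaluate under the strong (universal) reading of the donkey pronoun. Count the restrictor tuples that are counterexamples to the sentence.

"it" takes "a song" as antecedent — a donkey pronoun bound across the clause boundary.
Strong reading: for every (m,s) with wrote(m,s), recorded(m,s).
Restrictor pairs: (M1,S1) ✓  (M1,S3) ✓  (M1,S4) ✓  (M1,S6) ✓  (M1,S7) ✓  (M1,S9) ✓  (M2,S2) ✓  (M2,S3) ✓  (M2,S4) ✓  (M2,S6) ✓  (M2,S9) ✓  (M3,S2) ✓  (M3,S4) ✓  (M3,S8) ✗  (M3,S9) ✓
Counterexamples (restrictor pairs failing the scope): 1.

1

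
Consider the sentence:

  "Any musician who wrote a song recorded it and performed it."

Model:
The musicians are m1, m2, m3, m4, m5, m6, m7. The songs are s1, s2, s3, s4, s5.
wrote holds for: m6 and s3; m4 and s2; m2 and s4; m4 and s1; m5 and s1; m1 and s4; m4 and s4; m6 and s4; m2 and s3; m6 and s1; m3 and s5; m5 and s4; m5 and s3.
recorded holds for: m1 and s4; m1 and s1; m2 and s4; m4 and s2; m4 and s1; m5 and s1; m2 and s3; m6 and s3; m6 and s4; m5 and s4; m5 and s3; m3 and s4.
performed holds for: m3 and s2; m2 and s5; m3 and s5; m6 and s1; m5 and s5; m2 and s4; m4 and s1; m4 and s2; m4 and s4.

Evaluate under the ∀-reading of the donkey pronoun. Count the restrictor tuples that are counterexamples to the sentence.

10

"it" takes "a song" as antecedent — a donkey pronoun bound across the clause boundary.
Strong reading: for every (m,s) with wrote(m,s), recorded(m,s) ∧ performed(m,s).
Restrictor pairs: (m1,s4) ✗  (m2,s3) ✗  (m2,s4) ✓  (m3,s5) ✗  (m4,s1) ✓  (m4,s2) ✓  (m4,s4) ✗  (m5,s1) ✗  (m5,s3) ✗  (m5,s4) ✗  (m6,s1) ✗  (m6,s3) ✗  (m6,s4) ✗
Counterexamples (restrictor pairs failing the scope): 10.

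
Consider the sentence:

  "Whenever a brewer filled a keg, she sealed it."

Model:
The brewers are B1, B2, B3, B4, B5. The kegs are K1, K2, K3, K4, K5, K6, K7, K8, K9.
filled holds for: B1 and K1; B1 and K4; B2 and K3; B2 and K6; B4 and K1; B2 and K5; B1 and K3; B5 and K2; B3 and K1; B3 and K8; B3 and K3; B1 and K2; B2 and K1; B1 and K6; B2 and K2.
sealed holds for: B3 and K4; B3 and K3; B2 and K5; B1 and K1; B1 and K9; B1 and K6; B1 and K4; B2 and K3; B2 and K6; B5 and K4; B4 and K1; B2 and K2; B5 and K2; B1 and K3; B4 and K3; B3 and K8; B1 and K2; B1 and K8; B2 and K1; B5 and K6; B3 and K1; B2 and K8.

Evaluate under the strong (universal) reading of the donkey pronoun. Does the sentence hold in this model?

"it" takes "a keg" as antecedent — a donkey pronoun bound across the clause boundary.
Strong reading: for every (b,k) with filled(b,k), sealed(b,k).
Restrictor pairs: (B1,K1) ✓  (B1,K2) ✓  (B1,K3) ✓  (B1,K4) ✓  (B1,K6) ✓  (B2,K1) ✓  (B2,K2) ✓  (B2,K3) ✓  (B2,K5) ✓  (B2,K6) ✓  (B3,K1) ✓  (B3,K3) ✓  (B3,K8) ✓  (B4,K1) ✓  (B5,K2) ✓
Every restrictor pair satisfies the scope.

True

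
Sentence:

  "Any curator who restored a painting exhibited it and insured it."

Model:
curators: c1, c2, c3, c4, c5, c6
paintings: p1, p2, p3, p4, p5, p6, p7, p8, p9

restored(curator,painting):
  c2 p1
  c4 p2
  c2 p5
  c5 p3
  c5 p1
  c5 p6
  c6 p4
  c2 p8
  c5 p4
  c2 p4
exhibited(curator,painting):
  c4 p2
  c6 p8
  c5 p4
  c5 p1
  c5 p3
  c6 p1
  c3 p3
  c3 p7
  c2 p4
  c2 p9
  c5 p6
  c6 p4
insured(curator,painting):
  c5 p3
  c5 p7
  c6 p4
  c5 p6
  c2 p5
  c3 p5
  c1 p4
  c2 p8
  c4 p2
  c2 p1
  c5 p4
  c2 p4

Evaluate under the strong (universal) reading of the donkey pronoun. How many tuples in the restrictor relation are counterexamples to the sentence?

"it" takes "a painting" as antecedent — a donkey pronoun bound across the clause boundary.
Strong reading: for every (c,p) with restored(c,p), exhibited(c,p) ∧ insured(c,p).
Restrictor pairs: (c2,p1) ✗  (c2,p4) ✓  (c2,p5) ✗  (c2,p8) ✗  (c4,p2) ✓  (c5,p1) ✗  (c5,p3) ✓  (c5,p4) ✓  (c5,p6) ✓  (c6,p4) ✓
Counterexamples (restrictor pairs failing the scope): 4.

4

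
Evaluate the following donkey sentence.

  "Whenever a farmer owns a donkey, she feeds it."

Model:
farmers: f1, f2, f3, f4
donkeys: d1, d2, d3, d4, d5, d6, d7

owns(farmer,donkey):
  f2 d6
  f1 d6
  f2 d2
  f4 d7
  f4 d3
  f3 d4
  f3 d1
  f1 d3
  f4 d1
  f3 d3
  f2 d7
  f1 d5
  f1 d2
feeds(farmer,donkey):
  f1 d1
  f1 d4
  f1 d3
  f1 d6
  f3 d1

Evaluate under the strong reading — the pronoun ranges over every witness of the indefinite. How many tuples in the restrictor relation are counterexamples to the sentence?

10

"it" takes "a donkey" as antecedent — a donkey pronoun bound across the clause boundary.
Strong reading: for every (f,d) with owns(f,d), feeds(f,d).
Restrictor pairs: (f1,d2) ✗  (f1,d3) ✓  (f1,d5) ✗  (f1,d6) ✓  (f2,d2) ✗  (f2,d6) ✗  (f2,d7) ✗  (f3,d1) ✓  (f3,d3) ✗  (f3,d4) ✗  (f4,d1) ✗  (f4,d3) ✗  (f4,d7) ✗
Counterexamples (restrictor pairs failing the scope): 10.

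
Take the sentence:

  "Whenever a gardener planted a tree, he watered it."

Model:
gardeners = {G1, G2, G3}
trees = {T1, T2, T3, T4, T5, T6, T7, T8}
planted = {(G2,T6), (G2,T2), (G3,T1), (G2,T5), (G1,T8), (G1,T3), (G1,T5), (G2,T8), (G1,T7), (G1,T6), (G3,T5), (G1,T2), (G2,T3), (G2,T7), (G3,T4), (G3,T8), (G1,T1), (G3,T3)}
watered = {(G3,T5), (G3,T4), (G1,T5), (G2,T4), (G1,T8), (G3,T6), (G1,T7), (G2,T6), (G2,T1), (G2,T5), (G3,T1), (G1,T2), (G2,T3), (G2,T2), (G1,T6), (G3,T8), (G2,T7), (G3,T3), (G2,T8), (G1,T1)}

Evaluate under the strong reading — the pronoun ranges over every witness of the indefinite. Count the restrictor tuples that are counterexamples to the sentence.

"it" takes "a tree" as antecedent — a donkey pronoun bound across the clause boundary.
Strong reading: for every (g,t) with planted(g,t), watered(g,t).
Restrictor pairs: (G1,T1) ✓  (G1,T2) ✓  (G1,T3) ✗  (G1,T5) ✓  (G1,T6) ✓  (G1,T7) ✓  (G1,T8) ✓  (G2,T2) ✓  (G2,T3) ✓  (G2,T5) ✓  (G2,T6) ✓  (G2,T7) ✓  (G2,T8) ✓  (G3,T1) ✓  (G3,T3) ✓  (G3,T4) ✓  (G3,T5) ✓  (G3,T8) ✓
Counterexamples (restrictor pairs failing the scope): 1.

1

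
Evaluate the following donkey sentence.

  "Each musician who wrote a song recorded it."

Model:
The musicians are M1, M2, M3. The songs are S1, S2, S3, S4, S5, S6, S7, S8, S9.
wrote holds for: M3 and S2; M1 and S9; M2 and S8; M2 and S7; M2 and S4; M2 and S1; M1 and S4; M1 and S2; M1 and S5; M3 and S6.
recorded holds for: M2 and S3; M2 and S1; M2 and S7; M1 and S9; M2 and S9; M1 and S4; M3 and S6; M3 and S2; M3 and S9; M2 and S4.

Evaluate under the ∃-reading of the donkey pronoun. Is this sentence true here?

True

"it" takes "a song" as antecedent — a donkey pronoun bound across the clause boundary.
Weak reading: every musician m with some wrote-song has at least one wrote-song s such that recorded(m,s).
Per musician: M1:✓  M2:✓  M3:✓
Every musician in the restrictor has a witness.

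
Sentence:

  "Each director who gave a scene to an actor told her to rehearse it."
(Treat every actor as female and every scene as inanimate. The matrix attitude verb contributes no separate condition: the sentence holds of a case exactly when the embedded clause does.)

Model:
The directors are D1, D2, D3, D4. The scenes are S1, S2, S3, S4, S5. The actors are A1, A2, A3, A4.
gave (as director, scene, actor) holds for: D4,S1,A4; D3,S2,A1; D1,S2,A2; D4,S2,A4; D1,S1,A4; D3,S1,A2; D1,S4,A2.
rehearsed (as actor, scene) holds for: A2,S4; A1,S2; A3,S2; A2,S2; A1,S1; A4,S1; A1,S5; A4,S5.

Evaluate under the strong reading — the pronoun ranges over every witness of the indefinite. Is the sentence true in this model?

"her" takes "an actor" as antecedent and "it" takes "a scene"; both are donkey pronouns co-varying with the restrictor.
Strong reading: for every (d,s,a) with gave(d,s,a), rehearsed(a,s).
Restrictor triples: (D1,S1,A4)→rehearsed(A4,S1) ✓  (D1,S2,A2)→rehearsed(A2,S2) ✓  (D1,S4,A2)→rehearsed(A2,S4) ✓  (D3,S1,A2)→rehearsed(A2,S1) ✗  (D3,S2,A1)→rehearsed(A1,S2) ✓  (D4,S1,A4)→rehearsed(A4,S1) ✓  (D4,S2,A4)→rehearsed(A4,S2) ✗
Counterexample: (D3,S1,A2) — rehearsed(A2,S1) does not hold.

False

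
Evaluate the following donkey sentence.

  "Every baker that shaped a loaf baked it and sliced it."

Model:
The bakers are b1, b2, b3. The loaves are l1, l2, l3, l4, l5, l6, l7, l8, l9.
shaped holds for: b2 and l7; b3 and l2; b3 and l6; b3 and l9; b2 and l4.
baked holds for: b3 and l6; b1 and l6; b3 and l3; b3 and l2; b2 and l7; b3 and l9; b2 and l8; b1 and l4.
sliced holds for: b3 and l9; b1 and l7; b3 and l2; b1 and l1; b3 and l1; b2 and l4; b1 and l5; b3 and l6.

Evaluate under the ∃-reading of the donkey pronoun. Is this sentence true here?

False

"it" takes "a loaf" as antecedent — a donkey pronoun bound across the clause boundary.
Weak reading: every baker b with some shaped-loaf has at least one shaped-loaf l such that baked(b,l) ∧ sliced(b,l).
Per baker: b2:✗  b3:✓
b2 has no witness among its shaped-loaves.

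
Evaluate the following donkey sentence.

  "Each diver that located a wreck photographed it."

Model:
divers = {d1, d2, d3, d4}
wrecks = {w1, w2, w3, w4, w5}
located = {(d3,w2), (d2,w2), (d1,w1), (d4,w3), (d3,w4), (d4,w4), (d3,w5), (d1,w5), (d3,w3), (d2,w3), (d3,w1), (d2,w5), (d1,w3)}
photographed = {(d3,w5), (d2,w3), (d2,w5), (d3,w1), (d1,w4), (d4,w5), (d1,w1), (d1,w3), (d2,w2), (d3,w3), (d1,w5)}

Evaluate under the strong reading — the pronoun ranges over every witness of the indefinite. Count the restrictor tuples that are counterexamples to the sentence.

"it" takes "a wreck" as antecedent — a donkey pronoun bound across the clause boundary.
Strong reading: for every (d,w) with located(d,w), photographed(d,w).
Restrictor pairs: (d1,w1) ✓  (d1,w3) ✓  (d1,w5) ✓  (d2,w2) ✓  (d2,w3) ✓  (d2,w5) ✓  (d3,w1) ✓  (d3,w2) ✗  (d3,w3) ✓  (d3,w4) ✗  (d3,w5) ✓  (d4,w3) ✗  (d4,w4) ✗
Counterexamples (restrictor pairs failing the scope): 4.

4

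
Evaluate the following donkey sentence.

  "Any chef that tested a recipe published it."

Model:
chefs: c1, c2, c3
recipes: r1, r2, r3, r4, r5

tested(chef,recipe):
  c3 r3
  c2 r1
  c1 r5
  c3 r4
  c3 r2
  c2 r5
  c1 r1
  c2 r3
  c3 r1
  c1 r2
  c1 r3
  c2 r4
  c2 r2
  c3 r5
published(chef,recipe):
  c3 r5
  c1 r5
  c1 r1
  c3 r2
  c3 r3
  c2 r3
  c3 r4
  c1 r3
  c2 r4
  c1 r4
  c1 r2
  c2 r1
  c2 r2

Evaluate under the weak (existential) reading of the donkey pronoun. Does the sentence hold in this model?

"it" takes "a recipe" as antecedent — a donkey pronoun bound across the clause boundary.
Weak reading: every chef c with some tested-recipe has at least one tested-recipe r such that published(c,r).
Per chef: c1:✓  c2:✓  c3:✓
Every chef in the restrictor has a witness.

True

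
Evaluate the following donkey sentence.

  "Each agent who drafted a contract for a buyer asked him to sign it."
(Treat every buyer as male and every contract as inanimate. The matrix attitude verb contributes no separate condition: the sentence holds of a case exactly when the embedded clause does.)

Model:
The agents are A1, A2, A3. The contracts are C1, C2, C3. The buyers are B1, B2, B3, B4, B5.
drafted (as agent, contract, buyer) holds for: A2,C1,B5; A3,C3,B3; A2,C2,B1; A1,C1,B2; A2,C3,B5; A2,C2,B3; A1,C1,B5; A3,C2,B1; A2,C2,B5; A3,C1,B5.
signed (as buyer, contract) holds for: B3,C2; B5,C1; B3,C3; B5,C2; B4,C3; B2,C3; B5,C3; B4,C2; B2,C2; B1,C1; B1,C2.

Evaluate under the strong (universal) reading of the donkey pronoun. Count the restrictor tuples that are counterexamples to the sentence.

1

"him" takes "a buyer" as antecedent and "it" takes "a contract"; both are donkey pronouns co-varying with the restrictor.
Strong reading: for every (a,c,b) with drafted(a,c,b), signed(b,c).
Restrictor triples: (A1,C1,B2)→signed(B2,C1) ✗  (A1,C1,B5)→signed(B5,C1) ✓  (A2,C1,B5)→signed(B5,C1) ✓  (A2,C2,B1)→signed(B1,C2) ✓  (A2,C2,B3)→signed(B3,C2) ✓  (A2,C2,B5)→signed(B5,C2) ✓  (A2,C3,B5)→signed(B5,C3) ✓  (A3,C1,B5)→signed(B5,C1) ✓  (A3,C2,B1)→signed(B1,C2) ✓  (A3,C3,B3)→signed(B3,C3) ✓
Counterexamples (restrictor triples failing the scope): 1.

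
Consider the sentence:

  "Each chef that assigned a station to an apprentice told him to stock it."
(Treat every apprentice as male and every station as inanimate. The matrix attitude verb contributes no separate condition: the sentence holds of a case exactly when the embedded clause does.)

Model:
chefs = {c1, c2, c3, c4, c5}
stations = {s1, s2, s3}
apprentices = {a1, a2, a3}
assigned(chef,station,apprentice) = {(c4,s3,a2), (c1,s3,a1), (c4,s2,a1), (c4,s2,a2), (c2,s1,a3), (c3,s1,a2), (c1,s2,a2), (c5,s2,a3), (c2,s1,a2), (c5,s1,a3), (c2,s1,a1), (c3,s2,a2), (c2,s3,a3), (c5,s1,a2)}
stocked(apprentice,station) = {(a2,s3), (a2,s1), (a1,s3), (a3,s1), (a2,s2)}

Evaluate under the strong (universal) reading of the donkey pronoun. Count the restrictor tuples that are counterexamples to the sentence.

"him" takes "an apprentice" as antecedent and "it" takes "a station"; both are donkey pronouns co-varying with the restrictor.
Strong reading: for every (c,s,a) with assigned(c,s,a), stocked(a,s).
Restrictor triples: (c1,s2,a2)→stocked(a2,s2) ✓  (c1,s3,a1)→stocked(a1,s3) ✓  (c2,s1,a1)→stocked(a1,s1) ✗  (c2,s1,a2)→stocked(a2,s1) ✓  (c2,s1,a3)→stocked(a3,s1) ✓  (c2,s3,a3)→stocked(a3,s3) ✗  (c3,s1,a2)→stocked(a2,s1) ✓  (c3,s2,a2)→stocked(a2,s2) ✓  (c4,s2,a1)→stocked(a1,s2) ✗  (c4,s2,a2)→stocked(a2,s2) ✓  (c4,s3,a2)→stocked(a2,s3) ✓  (c5,s1,a2)→stocked(a2,s1) ✓  (c5,s1,a3)→stocked(a3,s1) ✓  (c5,s2,a3)→stocked(a3,s2) ✗
Counterexamples (restrictor triples failing the scope): 4.

4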